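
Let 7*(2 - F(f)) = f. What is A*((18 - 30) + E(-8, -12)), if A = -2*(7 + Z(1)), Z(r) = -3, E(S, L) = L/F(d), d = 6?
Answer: 180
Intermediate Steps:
F(f) = 2 - f/7
E(S, L) = 7*L/8 (E(S, L) = L/(2 - 1/7*6) = L/(2 - 6/7) = L/(8/7) = L*(7/8) = 7*L/8)
A = -8 (A = -2*(7 - 3) = -2*4 = -8)
A*((18 - 30) + E(-8, -12)) = -8*((18 - 30) + (7/8)*(-12)) = -8*(-12 - 21/2) = -8*(-45/2) = 180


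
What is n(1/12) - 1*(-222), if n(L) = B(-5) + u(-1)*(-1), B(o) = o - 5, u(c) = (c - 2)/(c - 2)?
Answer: 211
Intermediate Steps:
u(c) = 1 (u(c) = (-2 + c)/(-2 + c) = 1)
B(o) = -5 + o
n(L) = -11 (n(L) = (-5 - 5) + 1*(-1) = -10 - 1 = -11)
n(1/12) - 1*(-222) = -11 - 1*(-222) = -11 + 222 = 211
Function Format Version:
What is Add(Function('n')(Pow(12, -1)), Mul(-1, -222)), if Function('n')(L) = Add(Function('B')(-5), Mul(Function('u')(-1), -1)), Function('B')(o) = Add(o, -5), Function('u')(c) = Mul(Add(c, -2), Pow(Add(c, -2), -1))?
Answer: 211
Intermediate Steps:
Function('u')(c) = 1 (Function('u')(c) = Mul(Add(-2, c), Pow(Add(-2, c), -1)) = 1)
Function('B')(o) = Add(-5, o)
Function('n')(L) = -11 (Function('n')(L) = Add(Add(-5, -5), Mul(1, -1)) = Add(-10, -1) = -11)
Add(Function('n')(Pow(12, -1)), Mul(-1, -222)) = Add(-11, Mul(-1, -222)) = Add(-11, 222) = 211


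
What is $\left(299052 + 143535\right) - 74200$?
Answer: $368387$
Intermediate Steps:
$\left(299052 + 143535\right) - 74200 = 442587 - 74200 = 368387$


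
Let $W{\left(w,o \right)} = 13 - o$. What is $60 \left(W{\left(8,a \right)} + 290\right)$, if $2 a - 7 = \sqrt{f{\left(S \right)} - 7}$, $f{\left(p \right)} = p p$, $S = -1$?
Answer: $17970 - 30 i \sqrt{6} \approx 17970.0 - 73.485 i$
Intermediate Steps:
$f{\left(p \right)} = p^{2}$
$a = \frac{7}{2} + \frac{i \sqrt{6}}{2}$ ($a = \frac{7}{2} + \frac{\sqrt{\left(-1\right)^{2} - 7}}{2} = \frac{7}{2} + \frac{\sqrt{1 - 7}}{2} = \frac{7}{2} + \frac{\sqrt{-6}}{2} = \frac{7}{2} + \frac{i \sqrt{6}}{2} \approx 3.5 + 1.2247 i$)
$60 \left(W{\left(8,a \right)} + 290\right) = 60 \left(\left(13 - \left(\frac{7}{2} + \frac{i \sqrt{6}}{2}\right)\right) + 290\right) = 60 \left(\left(\frac{19}{2} - \frac{i \sqrt{6}}{2}\right) + 290\right) = 60 \left(\frac{599}{2} - \frac{i \sqrt{6}}{2}\right) = 17970 - 30 i \sqrt{6}$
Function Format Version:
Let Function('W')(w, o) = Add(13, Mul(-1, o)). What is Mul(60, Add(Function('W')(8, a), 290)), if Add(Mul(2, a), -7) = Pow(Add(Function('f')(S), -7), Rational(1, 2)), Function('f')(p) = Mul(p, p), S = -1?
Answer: Add(17970, Mul(-30, I, Pow(6, Rational(1, 2)))) ≈ Add(17970., Mul(-73.485, I))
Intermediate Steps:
Function('f')(p) = Pow(p, 2)
a = Add(Rational(7, 2), Mul(Rational(1, 2), I, Pow(6, Rational(1, 2)))) (a = Add(Rational(7, 2), Mul(Rational(1, 2), Pow(Add(Pow(-1, 2), -7), Rational(1, 2)))) = Add(Rational(7, 2), Mul(Rational(1, 2), Pow(Add(1, -7), Rational(1, 2)))) = Add(Rational(7, 2), Mul(Rational(1, 2), Pow(-6, Rational(1, 2)))) = Add(Rational(7, 2), Mul(Rational(1, 2), Mul(I, Pow(6, Rational(1, 2))))) = Add(Rational(7, 2), Mul(Rational(1, 2), I, Pow(6, Rational(1, 2)))) ≈ Add(3.5000, Mul(1.2247, I)))
Mul(60, Add(Function('W')(8, a), 290)) = Mul(60, Add(Add(13, Mul(-1, Add(Rational(7, 2), Mul(Rational(1, 2), I, Pow(6, Rational(1, 2)))))), 290)) = Mul(60, Add(Add(13, Add(Rational(-7, 2), Mul(Rational(-1, 2), I, Pow(6, Rational(1, 2))))), 290)) = Mul(60, Add(Add(Rational(19, 2), Mul(Rational(-1, 2), I, Pow(6, Rational(1, 2)))), 290)) = Mul(60, Add(Rational(599, 2), Mul(Rational(-1, 2), I, Pow(6, Rational(1, 2))))) = Add(17970, Mul(-30, I, Pow(6, Rational(1, 2))))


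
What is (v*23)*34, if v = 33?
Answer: 25806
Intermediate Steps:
(v*23)*34 = (33*23)*34 = 759*34 = 25806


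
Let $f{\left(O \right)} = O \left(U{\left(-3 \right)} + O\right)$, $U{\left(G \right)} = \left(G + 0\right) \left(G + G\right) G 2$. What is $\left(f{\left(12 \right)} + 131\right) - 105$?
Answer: $-1126$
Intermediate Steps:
$U{\left(G \right)} = 4 G^{3}$ ($U{\left(G \right)} = G 2 G G 2 = 2 G^{2} G 2 = 2 G^{3} \cdot 2 = 4 G^{3}$)
$f{\left(O \right)} = O \left(-108 + O\right)$ ($f{\left(O \right)} = O \left(4 \left(-3\right)^{3} + O\right) = O \left(4 \left(-27\right) + O\right) = O \left(-108 + O\right)$)
$\left(f{\left(12 \right)} + 131\right) - 105 = \left(12 \left(-108 + 12\right) + 131\right) - 105 = \left(12 \left(-96\right) + 131\right) - 105 = \left(-1152 + 131\right) - 105 = -1021 - 105 = -1126$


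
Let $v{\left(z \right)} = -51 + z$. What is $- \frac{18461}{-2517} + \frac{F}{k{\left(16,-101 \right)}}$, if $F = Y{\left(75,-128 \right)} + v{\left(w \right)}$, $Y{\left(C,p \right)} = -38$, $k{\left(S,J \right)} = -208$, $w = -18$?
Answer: $\frac{4109207}{523536} \approx 7.8489$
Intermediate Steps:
$F = -107$ ($F = -38 - 69 = -107$)
$- \frac{18461}{-2517} + \frac{F}{k{\left(16,-101 \right)}} = - \frac{18461}{-2517} - \frac{107}{-208} = \left(-18461\right) \left(- \frac{1}{2517}\right) - - \frac{107}{208} = \frac{18461}{2517} + \frac{107}{208} = \frac{4109207}{523536}$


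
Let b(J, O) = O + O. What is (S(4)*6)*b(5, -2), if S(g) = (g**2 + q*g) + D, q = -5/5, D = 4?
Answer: -384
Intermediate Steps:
q = -1 (q = -5*1/5 = -1)
S(g) = 4 + g**2 - g (S(g) = (g**2 - g) + 4 = 4 + g**2 - g)
b(J, O) = 2*O
(S(4)*6)*b(5, -2) = ((4 + 4**2 - 1*4)*6)*(2*(-2)) = ((4 + 16 - 4)*6)*(-4) = (16*6)*(-4) = 96*(-4) = -384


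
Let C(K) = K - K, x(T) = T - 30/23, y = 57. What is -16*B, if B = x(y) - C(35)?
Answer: -20496/23 ≈ -891.13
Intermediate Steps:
x(T) = -30/23 + T (x(T) = T - 30/23 = -30/23 + T)
C(K) = 0
B = 1281/23 (B = (-30/23 + 57) - 1*0 = 1281/23 + 0 = 1281/23 ≈ 55.696)
-16*B = -16*1281/23 = -20496/23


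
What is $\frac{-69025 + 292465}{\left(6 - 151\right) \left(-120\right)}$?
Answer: $\frac{1862}{145} \approx 12.841$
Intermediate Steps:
$\frac{-69025 + 292465}{\left(6 - 151\right) \left(-120\right)} = \frac{223440}{\left(-145\right) \left(-120\right)} = \frac{223440}{17400} = 223440 \cdot \frac{1}{17400} = \frac{1862}{145}$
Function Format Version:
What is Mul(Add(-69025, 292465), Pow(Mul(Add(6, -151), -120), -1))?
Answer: Rational(1862, 145) ≈ 12.841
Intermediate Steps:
Mul(Add(-69025, 292465), Pow(Mul(Add(6, -151), -120), -1)) = Mul(223440, Pow(Mul(-145, -120), -1)) = Mul(223440, Pow(17400, -1)) = Mul(223440, Rational(1, 17400)) = Rational(1862, 145)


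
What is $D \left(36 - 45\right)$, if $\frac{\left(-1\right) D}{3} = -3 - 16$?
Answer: $-513$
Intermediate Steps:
$D = 57$ ($D = - 3 \left(-3 - 16\right) = \left(-3\right) \left(-19\right) = 57$)
$D \left(36 - 45\right) = 57 \left(36 - 45\right) = 57 \left(-9\right) = -513$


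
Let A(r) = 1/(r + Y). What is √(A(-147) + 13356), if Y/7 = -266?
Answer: √1100120323/287 ≈ 115.57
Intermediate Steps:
Y = -1862 (Y = 7*(-266) = -1862)
A(r) = 1/(-1862 + r) (A(r) = 1/(r - 1862) = 1/(-1862 + r))
√(A(-147) + 13356) = √(1/(-1862 - 147) + 13356) = √(1/(-2009) + 13356) = √(-1/2009 + 13356) = √(26832203/2009) = √1100120323/287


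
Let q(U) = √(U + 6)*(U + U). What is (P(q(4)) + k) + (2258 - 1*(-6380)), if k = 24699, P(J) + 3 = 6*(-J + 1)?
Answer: 33340 - 48*√10 ≈ 33188.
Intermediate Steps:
q(U) = 2*U*√(6 + U) (q(U) = √(6 + U)*(2*U) = 2*U*√(6 + U))
P(J) = 3 - 6*J (P(J) = -3 + 6*(-J + 1) = -3 + 6*(1 - J) = -3 + (6 - 6*J) = 3 - 6*J)
(P(q(4)) + k) + (2258 - 1*(-6380)) = ((3 - 12*4*√(6 + 4)) + 24699) + (2258 - 1*(-6380)) = ((3 - 12*4*√10) + 24699) + (2258 + 6380) = ((3 - 48*√10) + 24699) + 8638 = (24702 - 48*√10) + 8638 = 33340 - 48*√10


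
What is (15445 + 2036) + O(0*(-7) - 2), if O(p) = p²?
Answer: 17485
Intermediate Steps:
(15445 + 2036) + O(0*(-7) - 2) = (15445 + 2036) + (0*(-7) - 2)² = 17481 + (0 - 2)² = 17481 + (-2)² = 17481 + 4 = 17485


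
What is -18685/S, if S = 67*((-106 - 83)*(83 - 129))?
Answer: -18685/582498 ≈ -0.032077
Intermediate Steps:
S = 582498 (S = 67*(-189*(-46)) = 67*8694 = 582498)
-18685/S = -18685/582498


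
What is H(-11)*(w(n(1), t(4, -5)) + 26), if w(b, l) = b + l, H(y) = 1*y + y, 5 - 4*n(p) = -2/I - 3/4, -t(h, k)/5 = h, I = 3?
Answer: -4015/24 ≈ -167.29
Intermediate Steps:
t(h, k) = -5*h
n(p) = 77/48 (n(p) = 5/4 - (-2/3 - 3/4)/4 = 5/4 - 1/4*(-17/12) = 5/4 + 17/48 = 77/48)
H(y) = 2*y (H(y) = y + y = 2*y)
H(-11)*(w(n(1), t(4, -5)) + 26) = (2*(-11))*((77/48 - 5*4) + 26) = -22*((77/48 - 20) + 26) = -22*(-883/48 + 26) = -22*365/48 = -4015/24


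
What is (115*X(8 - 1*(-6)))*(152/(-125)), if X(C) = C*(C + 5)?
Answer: -929936/25 ≈ -37197.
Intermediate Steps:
X(C) = C*(5 + C)
(115*X(8 - 1*(-6)))*(152/(-125)) = (115*((8 - 1*(-6))*(5 + (8 - 1*(-6)))))*(152/(-125)) = (115*((8 + 6)*(5 + (8 + 6))))*(152*(-1/125)) = (115*(14*(5 + 14)))*(-152/125) = (115*(14*19))*(-152/125) = (115*266)*(-152/125) = 30590*(-152/125) = -929936/25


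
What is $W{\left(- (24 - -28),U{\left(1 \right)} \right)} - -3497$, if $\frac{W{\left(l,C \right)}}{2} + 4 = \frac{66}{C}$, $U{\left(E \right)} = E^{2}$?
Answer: $3621$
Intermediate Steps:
$W{\left(l,C \right)} = -8 + \frac{132}{C}$ ($W{\left(l,C \right)} = -8 + 2 \frac{66}{C} = -8 + \frac{132}{C}$)
$W{\left(- (24 - -28),U{\left(1 \right)} \right)} - -3497 = \left(-8 + \frac{132}{1^{2}}\right) - -3497 = \left(-8 + \frac{132}{1}\right) + 3497 = \left(-8 + 132 \cdot 1\right) + 3497 = \left(-8 + 132\right) + 3497 = 124 + 3497 = 3621$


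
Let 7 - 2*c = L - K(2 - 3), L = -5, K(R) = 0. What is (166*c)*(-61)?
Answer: -60756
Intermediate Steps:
c = 6 (c = 7/2 - (-5 - 1*0)/2 = 7/2 - (-5 + 0)/2 = 7/2 - ½*(-5) = 7/2 + 5/2 = 6)
(166*c)*(-61) = (166*6)*(-61) = 996*(-61) = -60756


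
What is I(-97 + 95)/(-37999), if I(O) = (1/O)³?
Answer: 1/303992 ≈ 3.2896e-6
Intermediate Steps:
I(O) = O⁻³
I(-97 + 95)/(-37999) = 1/((-97 + 95)³*(-37999)) = -1/37999/(-2)³ = -⅛*(-1/37999) = 1/303992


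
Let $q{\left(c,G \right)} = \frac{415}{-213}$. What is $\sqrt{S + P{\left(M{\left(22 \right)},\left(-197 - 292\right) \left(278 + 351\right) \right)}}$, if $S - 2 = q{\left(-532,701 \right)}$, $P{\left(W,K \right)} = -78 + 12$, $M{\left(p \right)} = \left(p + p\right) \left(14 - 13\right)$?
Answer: $\frac{i \sqrt{2992011}}{213} \approx 8.1209 i$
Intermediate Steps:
$M{\left(p \right)} = 2 p$ ($M{\left(p \right)} = 2 p 1 = 2 p$)
$P{\left(W,K \right)} = -66$
$q{\left(c,G \right)} = - \frac{415}{213}$ ($q{\left(c,G \right)} = 415 \left(- \frac{1}{213}\right) = - \frac{415}{213}$)
$S = \frac{11}{213}$ ($S = 2 - \frac{415}{213} = \frac{11}{213} \approx 0.051643$)
$\sqrt{S + P{\left(M{\left(22 \right)},\left(-197 - 292\right) \left(278 + 351\right) \right)}} = \sqrt{\frac{11}{213} - 66} = \sqrt{- \frac{14047}{213}} = \frac{i \sqrt{2992011}}{213}$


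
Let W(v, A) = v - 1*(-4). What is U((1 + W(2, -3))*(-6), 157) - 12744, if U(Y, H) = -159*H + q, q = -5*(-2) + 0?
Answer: -37697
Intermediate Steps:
q = 10 (q = 10 + 0 = 10)
W(v, A) = 4 + v (W(v, A) = v + 4 = 4 + v)
U(Y, H) = 10 - 159*H (U(Y, H) = -159*H + 10 = 10 - 159*H)
U((1 + W(2, -3))*(-6), 157) - 12744 = (10 - 159*157) - 12744 = (10 - 24963) - 12744 = -24953 - 12744 = -37697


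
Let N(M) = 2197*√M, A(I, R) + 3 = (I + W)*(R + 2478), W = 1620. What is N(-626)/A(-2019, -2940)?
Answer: 2197*I*√626/184335 ≈ 0.2982*I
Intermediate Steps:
A(I, R) = -3 + (1620 + I)*(2478 + R) (A(I, R) = -3 + (I + 1620)*(R + 2478) = -3 + (1620 + I)*(2478 + R))
N(-626)/A(-2019, -2940) = (2197*√(-626))/(4014357 + 1620*(-2940) + 2478*(-2019) - 2019*(-2940)) = (2197*(I*√626))/(4014357 - 4762800 - 5003082 + 5935860) = (2197*I*√626)/184335 = (2197*I*√626)*(1/184335) = 2197*I*√626/184335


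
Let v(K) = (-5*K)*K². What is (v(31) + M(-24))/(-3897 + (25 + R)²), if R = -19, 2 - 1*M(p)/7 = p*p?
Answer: 16997/429 ≈ 39.620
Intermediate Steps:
M(p) = 14 - 7*p² (M(p) = 14 - 7*p*p = 14 - 7*p²)
v(K) = -5*K³
(v(31) + M(-24))/(-3897 + (25 + R)²) = (-5*31³ + (14 - 7*(-24)²))/(-3897 + (25 - 19)²) = (-5*29791 + (14 - 7*576))/(-3897 + 6²) = (-148955 + (14 - 4032))/(-3897 + 36) = (-148955 - 4018)/(-3861) = -152973*(-1/3861) = 16997/429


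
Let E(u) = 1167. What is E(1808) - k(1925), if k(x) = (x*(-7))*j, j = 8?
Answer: 108967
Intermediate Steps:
k(x) = -56*x (k(x) = (x*(-7))*8 = -7*x*8 = -56*x)
E(1808) - k(1925) = 1167 - (-56)*1925 = 1167 - 1*(-107800) = 1167 + 107800 = 108967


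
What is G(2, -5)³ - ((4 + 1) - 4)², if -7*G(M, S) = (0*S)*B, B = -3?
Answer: -1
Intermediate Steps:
G(M, S) = 0 (G(M, S) = -0*S*(-3)/7 = -0*(-3) = -⅐*0 = 0)
G(2, -5)³ - ((4 + 1) - 4)² = 0³ - ((4 + 1) - 4)² = 0 - (5 - 4)² = 0 - 1*1² = 0 - 1*1 = 0 - 1 = -1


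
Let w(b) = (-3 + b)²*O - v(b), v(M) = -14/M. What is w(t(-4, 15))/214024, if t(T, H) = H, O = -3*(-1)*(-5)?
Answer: -16193/1605180 ≈ -0.010088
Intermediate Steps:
O = -15 (O = 3*(-5) = -15)
w(b) = -15*(-3 + b)² + 14/b (w(b) = (-3 + b)²*(-15) - (-14)/b = -15*(-3 + b)² + 14/b)
w(t(-4, 15))/214024 = (-15*(-3 + 15)² + 14/15)/214024 = (-15*12² + 14*(1/15))*(1/214024) = (-15*144 + 14/15)*(1/214024) = (-2160 + 14/15)*(1/214024) = -32386/15*1/214024 = -16193/1605180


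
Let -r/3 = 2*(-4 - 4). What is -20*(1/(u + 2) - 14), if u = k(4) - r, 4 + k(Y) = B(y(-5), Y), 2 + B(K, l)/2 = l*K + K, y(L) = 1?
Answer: 3085/11 ≈ 280.45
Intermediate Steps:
B(K, l) = -4 + 2*K + 2*K*l (B(K, l) = -4 + 2*(l*K + K) = -4 + 2*(K*l + K) = -4 + 2*(K + K*l) = -4 + (2*K + 2*K*l) = -4 + 2*K + 2*K*l)
k(Y) = -6 + 2*Y (k(Y) = -4 + (-4 + 2*1 + 2*1*Y) = -4 + (-4 + 2 + 2*Y) = -4 + (-2 + 2*Y) = -6 + 2*Y)
r = 48 (r = -6*(-4 - 4) = -6*(-8) = -3*(-16) = 48)
u = -46 (u = (-6 + 2*4) - 1*48 = (-6 + 8) - 48 = 2 - 48 = -46)
-20*(1/(u + 2) - 14) = -20*(1/(-46 + 2) - 14) = -20*(1/(-44) - 14) = -20*(-1/44 - 14) = -20*(-617/44) = 3085/11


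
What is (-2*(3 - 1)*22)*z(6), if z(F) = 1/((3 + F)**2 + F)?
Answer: -88/87 ≈ -1.0115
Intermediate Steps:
z(F) = 1/(F + (3 + F)**2)
(-2*(3 - 1)*22)*z(6) = (-2*(3 - 1)*22)/(6 + (3 + 6)**2) = (-2*2*22)/(6 + 9**2) = (-4*22)/(6 + 81) = -88/87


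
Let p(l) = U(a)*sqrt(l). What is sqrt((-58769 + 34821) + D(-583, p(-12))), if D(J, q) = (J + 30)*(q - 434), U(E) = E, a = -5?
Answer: sqrt(216054 + 5530*I*sqrt(3)) ≈ 464.93 + 10.301*I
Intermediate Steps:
p(l) = -5*sqrt(l)
D(J, q) = (-434 + q)*(30 + J) (D(J, q) = (30 + J)*(-434 + q) = (-434 + q)*(30 + J))
sqrt((-58769 + 34821) + D(-583, p(-12))) = sqrt((-58769 + 34821) + (-13020 - 434*(-583) + 30*(-10*I*sqrt(3)) - (-2915)*sqrt(-12))) = sqrt(-23948 + (-13020 + 253022 + 30*(-10*I*sqrt(3)) - (-2915)*2*I*sqrt(3))) = sqrt(-23948 + (-13020 + 253022 + 30*(-10*I*sqrt(3)) - (-5830)*I*sqrt(3))) = sqrt(-23948 + (-13020 + 253022 - 300*I*sqrt(3) + 5830*I*sqrt(3))) = sqrt(-23948 + (240002 + 5530*I*sqrt(3))) = sqrt(216054 + 5530*I*sqrt(3))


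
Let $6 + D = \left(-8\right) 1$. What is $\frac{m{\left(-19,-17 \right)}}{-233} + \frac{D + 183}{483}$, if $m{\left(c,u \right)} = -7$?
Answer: $\frac{42758}{112539} \approx 0.37994$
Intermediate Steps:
$D = -14$ ($D = -6 - 8 = -14$)
$\frac{m{\left(-19,-17 \right)}}{-233} + \frac{D + 183}{483} = - \frac{7}{-233} + \frac{-14 + 183}{483} = \left(-7\right) \left(- \frac{1}{233}\right) + 169 \cdot \frac{1}{483} = \frac{7}{233} + \frac{169}{483} = \frac{42758}{112539}$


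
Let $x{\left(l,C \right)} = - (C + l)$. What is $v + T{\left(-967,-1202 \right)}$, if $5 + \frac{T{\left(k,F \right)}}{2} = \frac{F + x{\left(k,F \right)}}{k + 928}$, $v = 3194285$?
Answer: $\frac{124574791}{39} \approx 3.1942 \cdot 10^{6}$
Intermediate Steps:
$x{\left(l,C \right)} = - C - l$
$T{\left(k,F \right)} = -10 - \frac{2 k}{928 + k}$ ($T{\left(k,F \right)} = -10 + 2 \frac{F - \left(F + k\right)}{k + 928} = -10 + 2 \frac{\left(-1\right) k}{928 + k} = -10 + 2 \left(- \frac{k}{928 + k}\right) = -10 - \frac{2 k}{928 + k}$)
$v + T{\left(-967,-1202 \right)} = 3194285 + \frac{4 \left(-2320 - -2901\right)}{928 - 967} = 3194285 + \frac{4 \left(-2320 + 2901\right)}{-39} = 3194285 + 4 \left(- \frac{1}{39}\right) 581 = 3194285 - \frac{2324}{39} = \frac{124574791}{39}$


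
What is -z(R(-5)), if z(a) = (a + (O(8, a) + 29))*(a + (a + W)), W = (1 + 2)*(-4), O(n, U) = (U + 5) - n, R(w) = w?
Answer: 352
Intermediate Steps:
O(n, U) = 5 + U - n (O(n, U) = (5 + U) - n = 5 + U - n)
W = -12 (W = 3*(-4) = -12)
z(a) = (-12 + 2*a)*(26 + 2*a) (z(a) = (a + ((5 + a - 1*8) + 29))*(a + (a - 12)) = (a + ((5 + a - 8) + 29))*(a + (-12 + a)) = (a + ((-3 + a) + 29))*(-12 + 2*a) = (a + (26 + a))*(-12 + 2*a) = (26 + 2*a)*(-12 + 2*a) = (-12 + 2*a)*(26 + 2*a))
-z(R(-5)) = -(-312 + 4*(-5)**2 + 28*(-5)) = -(-312 + 4*25 - 140) = -(-312 + 100 - 140) = -1*(-352) = 352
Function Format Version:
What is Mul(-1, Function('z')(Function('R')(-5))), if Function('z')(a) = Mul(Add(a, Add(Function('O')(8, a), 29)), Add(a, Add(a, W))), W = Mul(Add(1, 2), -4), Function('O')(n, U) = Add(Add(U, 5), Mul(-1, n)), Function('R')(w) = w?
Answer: 352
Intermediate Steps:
Function('O')(n, U) = Add(5, U, Mul(-1, n)) (Function('O')(n, U) = Add(Add(5, U), Mul(-1, n)) = Add(5, U, Mul(-1, n)))
W = -12 (W = Mul(3, -4) = -12)
Function('z')(a) = Mul(Add(-12, Mul(2, a)), Add(26, Mul(2, a))) (Function('z')(a) = Mul(Add(a, Add(Add(5, a, Mul(-1, 8)), 29)), Add(a, Add(a, -12))) = Mul(Add(a, Add(Add(5, a, -8), 29)), Add(a, Add(-12, a))) = Mul(Add(a, Add(Add(-3, a), 29)), Add(-12, Mul(2, a))) = Mul(Add(a, Add(26, a)), Add(-12, Mul(2, a))) = Mul(Add(26, Mul(2, a)), Add(-12, Mul(2, a))) = Mul(Add(-12, Mul(2, a)), Add(26, Mul(2, a))))
Mul(-1, Function('z')(Function('R')(-5))) = Mul(-1, Add(-312, Mul(4, Pow(-5, 2)), Mul(28, -5))) = Mul(-1, Add(-312, Mul(4, 25), -140)) = Mul(-1, Add(-312, 100, -140)) = Mul(-1, -352) = 352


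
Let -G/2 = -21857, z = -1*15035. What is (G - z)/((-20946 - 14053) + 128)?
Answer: -58749/34871 ≈ -1.6848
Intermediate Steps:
z = -15035
G = 43714 (G = -2*(-21857) = 43714)
(G - z)/((-20946 - 14053) + 128) = (43714 - 1*(-15035))/((-20946 - 14053) + 128) = (43714 + 15035)/(-34999 + 128) = 58749/(-34871) = 58749*(-1/34871) = -58749/34871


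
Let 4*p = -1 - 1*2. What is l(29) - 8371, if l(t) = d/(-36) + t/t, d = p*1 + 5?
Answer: -1205297/144 ≈ -8370.1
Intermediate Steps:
p = -3/4 (p = (-1 - 1*2)/4 = (-1 - 2)/4 = (1/4)*(-3) = -3/4 ≈ -0.75000)
d = 17/4 (d = -3/4*1 + 5 = -3/4 + 5 = 17/4 ≈ 4.2500)
l(t) = 127/144 (l(t) = (17/4)/(-36) + t/t = (17/4)*(-1/36) + 1 = -17/144 + 1 = 127/144)
l(29) - 8371 = 127/144 - 8371 = -1205297/144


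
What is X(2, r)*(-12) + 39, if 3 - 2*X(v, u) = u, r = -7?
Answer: -21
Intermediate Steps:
X(v, u) = 3/2 - u/2
X(2, r)*(-12) + 39 = (3/2 - ½*(-7))*(-12) + 39 = (3/2 + 7/2)*(-12) + 39 = 5*(-12) + 39 = -60 + 39 = -21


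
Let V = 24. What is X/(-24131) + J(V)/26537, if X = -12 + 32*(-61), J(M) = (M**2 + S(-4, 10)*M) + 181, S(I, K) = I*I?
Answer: 11378877/91480621 ≈ 0.12439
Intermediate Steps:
S(I, K) = I**2
J(M) = 181 + M**2 + 16*M (J(M) = (M**2 + (-4)**2*M) + 181 = (M**2 + 16*M) + 181 = 181 + M**2 + 16*M)
X = -1964 (X = -12 - 1952 = -1964)
X/(-24131) + J(V)/26537 = -1964/(-24131) + (181 + 24**2 + 16*24)/26537 = -1964*(-1/24131) + (181 + 576 + 384)*(1/26537) = 1964/24131 + 1141*(1/26537) = 1964/24131 + 163/3791 = 11378877/91480621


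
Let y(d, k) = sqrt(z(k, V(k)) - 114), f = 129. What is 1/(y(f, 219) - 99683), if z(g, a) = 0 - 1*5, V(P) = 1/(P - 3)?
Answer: -99683/9936700608 - I*sqrt(119)/9936700608 ≈ -1.0032e-5 - 1.0978e-9*I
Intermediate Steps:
V(P) = 1/(-3 + P)
z(g, a) = -5 (z(g, a) = 0 - 5 = -5)
y(d, k) = I*sqrt(119) (y(d, k) = sqrt(-5 - 114) = sqrt(-119) = I*sqrt(119))
1/(y(f, 219) - 99683) = 1/(I*sqrt(119) - 99683) = 1/(-99683 + I*sqrt(119))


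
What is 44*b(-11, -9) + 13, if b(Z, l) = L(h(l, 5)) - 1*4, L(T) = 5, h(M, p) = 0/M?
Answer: 57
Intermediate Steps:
h(M, p) = 0
b(Z, l) = 1 (b(Z, l) = 5 - 1*4 = 5 - 4 = 1)
44*b(-11, -9) + 13 = 44*1 + 13 = 44 + 13 = 57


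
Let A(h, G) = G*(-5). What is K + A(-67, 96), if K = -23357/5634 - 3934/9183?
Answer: -8356807349/17245674 ≈ -484.57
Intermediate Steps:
K = -78883829/17245674 (K = -23357*1/5634 - 3934*1/9183 = -23357/5634 - 3934/9183 = -78883829/17245674 ≈ -4.5741)
A(h, G) = -5*G
K + A(-67, 96) = -78883829/17245674 - 5*96 = -78883829/17245674 - 480 = -8356807349/17245674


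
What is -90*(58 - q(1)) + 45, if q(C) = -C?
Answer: -5265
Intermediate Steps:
-90*(58 - q(1)) + 45 = -90*(58 - (-1)) + 45 = -90*(58 - 1*(-1)) + 45 = -90*(58 + 1) + 45 = -90*59 + 45 = -5310 + 45 = -5265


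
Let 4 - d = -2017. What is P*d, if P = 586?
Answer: 1184306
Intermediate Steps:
d = 2021 (d = 4 - 1*(-2017) = 4 + 2017 = 2021)
P*d = 586*2021 = 1184306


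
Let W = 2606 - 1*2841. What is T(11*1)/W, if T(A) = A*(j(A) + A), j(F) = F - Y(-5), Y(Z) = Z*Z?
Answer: 33/235 ≈ 0.14043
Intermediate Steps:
Y(Z) = Z**2
W = -235 (W = 2606 - 2841 = -235)
j(F) = -25 + F (j(F) = F - 1*(-5)**2 = F - 1*25 = F - 25 = -25 + F)
T(A) = A*(-25 + 2*A) (T(A) = A*((-25 + A) + A) = A*(-25 + 2*A))
T(11*1)/W = ((11*1)*(-25 + 2*(11*1)))/(-235) = (11*(-25 + 2*11))*(-1/235) = (11*(-25 + 22))*(-1/235) = (11*(-3))*(-1/235) = -33*(-1/235) = 33/235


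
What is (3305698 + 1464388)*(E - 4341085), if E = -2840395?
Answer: -34256277207280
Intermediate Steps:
(3305698 + 1464388)*(E - 4341085) = (3305698 + 1464388)*(-2840395 - 4341085) = 4770086*(-7181480) = -34256277207280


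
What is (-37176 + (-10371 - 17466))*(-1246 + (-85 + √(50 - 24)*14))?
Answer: 86532303 - 910182*√26 ≈ 8.1891e+7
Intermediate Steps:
(-37176 + (-10371 - 17466))*(-1246 + (-85 + √(50 - 24)*14)) = (-37176 - 27837)*(-1246 + (-85 + √26*14)) = -65013*(-1246 + (-85 + 14*√26)) = -65013*(-1331 + 14*√26) = 86532303 - 910182*√26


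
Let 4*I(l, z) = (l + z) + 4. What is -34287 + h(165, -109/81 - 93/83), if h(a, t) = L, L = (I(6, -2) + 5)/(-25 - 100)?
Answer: -4285882/125 ≈ -34287.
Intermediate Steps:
I(l, z) = 1 + l/4 + z/4 (I(l, z) = ((l + z) + 4)/4 = (4 + l + z)/4 = 1 + l/4 + z/4)
L = -7/125 (L = ((1 + (¼)*6 + (¼)*(-2)) + 5)/(-25 - 100) = ((1 + 3/2 - ½) + 5)/(-125) = (2 + 5)*(-1/125) = 7*(-1/125) = -7/125 ≈ -0.056000)
h(a, t) = -7/125
-34287 + h(165, -109/81 - 93/83) = -34287 - 7/125 = -4285882/125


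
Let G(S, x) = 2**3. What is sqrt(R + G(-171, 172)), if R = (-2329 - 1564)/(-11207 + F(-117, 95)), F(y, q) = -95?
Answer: sqrt(1065880318)/11302 ≈ 2.8887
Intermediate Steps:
R = 3893/11302 (R = (-2329 - 1564)/(-11207 - 95) = -3893/(-11302) = -3893*(-1/11302) = 3893/11302 ≈ 0.34445)
G(S, x) = 8
sqrt(R + G(-171, 172)) = sqrt(3893/11302 + 8) = sqrt(94309/11302) = sqrt(1065880318)/11302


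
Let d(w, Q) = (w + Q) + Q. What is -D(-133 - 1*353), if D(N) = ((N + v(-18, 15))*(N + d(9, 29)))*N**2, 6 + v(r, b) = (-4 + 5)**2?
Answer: -48592366884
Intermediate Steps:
v(r, b) = -5 (v(r, b) = -6 + (-4 + 5)**2 = -6 + 1**2 = -6 + 1 = -5)
d(w, Q) = w + 2*Q (d(w, Q) = (Q + w) + Q = w + 2*Q)
D(N) = N**2*(-5 + N)*(67 + N) (D(N) = ((N - 5)*(N + (9 + 2*29)))*N**2 = ((-5 + N)*(N + (9 + 58)))*N**2 = ((-5 + N)*(N + 67))*N**2 = ((-5 + N)*(67 + N))*N**2 = N**2*(-5 + N)*(67 + N))
-D(-133 - 1*353) = -(-133 - 1*353)**2*(-335 + (-133 - 1*353)**2 + 62*(-133 - 1*353)) = -(-133 - 353)**2*(-335 + (-133 - 353)**2 + 62*(-133 - 353)) = -(-486)**2*(-335 + (-486)**2 + 62*(-486)) = -236196*(-335 + 236196 - 30132) = -236196*205729 = -1*48592366884 = -48592366884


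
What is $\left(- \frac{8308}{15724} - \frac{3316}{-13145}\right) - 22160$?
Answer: $- \frac{1145087836169}{51672995} \approx -22160.0$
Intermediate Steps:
$\left(- \frac{8308}{15724} - \frac{3316}{-13145}\right) - 22160 = \left(\left(-8308\right) \frac{1}{15724} - - \frac{3316}{13145}\right) - 22160 = \left(- \frac{2077}{3931} + \frac{3316}{13145}\right) - 22160 = - \frac{14266969}{51672995} - 22160 = - \frac{1145087836169}{51672995}$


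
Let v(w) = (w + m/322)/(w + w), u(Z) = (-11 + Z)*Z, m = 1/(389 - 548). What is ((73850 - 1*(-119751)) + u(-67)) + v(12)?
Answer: 244309688279/1228752 ≈ 1.9883e+5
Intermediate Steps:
m = -1/159 (m = 1/(-159) = -1/159 ≈ -0.0062893)
u(Z) = Z*(-11 + Z)
v(w) = (-1/51198 + w)/(2*w) (v(w) = (w - 1/159/322)/(w + w) = (w - 1/159*1/322)/((2*w)) = (w - 1/51198)*(1/(2*w)) = (-1/51198 + w)*(1/(2*w)) = (-1/51198 + w)/(2*w))
((73850 - 1*(-119751)) + u(-67)) + v(12) = ((73850 - 1*(-119751)) - 67*(-11 - 67)) + (1/102396)*(-1 + 51198*12)/12 = ((73850 + 119751) - 67*(-78)) + (1/102396)*(1/12)*(-1 + 614376) = (193601 + 5226) + (1/102396)*(1/12)*614375 = 198827 + 614375/1228752 = 244309688279/1228752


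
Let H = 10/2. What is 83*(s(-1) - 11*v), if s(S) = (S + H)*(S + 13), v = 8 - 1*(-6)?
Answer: -8798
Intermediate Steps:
H = 5 (H = 10*(½) = 5)
v = 14 (v = 8 + 6 = 14)
s(S) = (5 + S)*(13 + S) (s(S) = (S + 5)*(S + 13) = (5 + S)*(13 + S))
83*(s(-1) - 11*v) = 83*((65 + (-1)² + 18*(-1)) - 11*14) = 83*((65 + 1 - 18) - 154) = 83*(48 - 154) = 83*(-106) = -8798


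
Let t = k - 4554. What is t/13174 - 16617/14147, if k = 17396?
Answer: -2659756/13312327 ≈ -0.19980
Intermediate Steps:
t = 12842 (t = 17396 - 4554 = 12842)
t/13174 - 16617/14147 = 12842/13174 - 16617/14147 = 12842*(1/13174) - 16617*1/14147 = 6421/6587 - 16617/14147 = -2659756/13312327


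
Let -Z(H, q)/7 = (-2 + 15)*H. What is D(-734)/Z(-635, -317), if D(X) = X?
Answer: -734/57785 ≈ -0.012702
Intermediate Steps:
Z(H, q) = -91*H (Z(H, q) = -7*(-2 + 15)*H = -91*H)
D(-734)/Z(-635, -317) = -734/((-91*(-635))) = -734/57785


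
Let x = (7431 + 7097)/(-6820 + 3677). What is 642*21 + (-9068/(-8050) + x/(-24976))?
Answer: 38036954982276/2821078225 ≈ 13483.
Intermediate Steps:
x = -14528/3143 (x = 14528/(-3143) = 14528*(-1/3143) = -14528/3143 ≈ -4.6223)
642*21 + (-9068/(-8050) + x/(-24976)) = 642*21 + (-9068/(-8050) - 14528/3143/(-24976)) = 13482 + (-9068*(-1/8050) - 14528/3143*(-1/24976)) = 13482 + (4534/4025 + 908/4906223) = 13482 + 3178352826/2821078225 = 38036954982276/2821078225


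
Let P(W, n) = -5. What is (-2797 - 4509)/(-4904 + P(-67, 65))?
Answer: 7306/4909 ≈ 1.4883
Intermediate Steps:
(-2797 - 4509)/(-4904 + P(-67, 65)) = (-2797 - 4509)/(-4904 - 5) = -7306/(-4909) = -7306*(-1/4909) = 7306/4909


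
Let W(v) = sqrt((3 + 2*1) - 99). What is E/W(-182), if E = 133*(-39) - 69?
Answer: 2628*I*sqrt(94)/47 ≈ 542.12*I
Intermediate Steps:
E = -5256 (E = -5187 - 69 = -5256)
W(v) = I*sqrt(94) (W(v) = sqrt((3 + 2) - 99) = sqrt(5 - 99) = sqrt(-94) = I*sqrt(94))
E/W(-182) = -5256*(-I*sqrt(94)/94) = -(-2628)*I*sqrt(94)/47 = 2628*I*sqrt(94)/47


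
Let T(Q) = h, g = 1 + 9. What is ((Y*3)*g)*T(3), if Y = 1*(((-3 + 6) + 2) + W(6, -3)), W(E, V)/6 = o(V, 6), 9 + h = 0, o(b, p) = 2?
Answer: -4590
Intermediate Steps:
h = -9 (h = -9 + 0 = -9)
g = 10
T(Q) = -9
W(E, V) = 12 (W(E, V) = 6*2 = 12)
Y = 17 (Y = 1*(((-3 + 6) + 2) + 12) = 1*((3 + 2) + 12) = 1*(5 + 12) = 1*17 = 17)
((Y*3)*g)*T(3) = ((17*3)*10)*(-9) = (51*10)*(-9) = 510*(-9) = -4590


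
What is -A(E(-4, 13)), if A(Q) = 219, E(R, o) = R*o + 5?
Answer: -219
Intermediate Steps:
E(R, o) = 5 + R*o
-A(E(-4, 13)) = -1*219 = -219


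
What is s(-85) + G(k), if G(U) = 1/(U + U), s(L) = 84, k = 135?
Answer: 22681/270 ≈ 84.004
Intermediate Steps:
G(U) = 1/(2*U)
s(-85) + G(k) = 84 + (½)/135 = 84 + (½)*(1/135) = 84 + 1/270 = 22681/270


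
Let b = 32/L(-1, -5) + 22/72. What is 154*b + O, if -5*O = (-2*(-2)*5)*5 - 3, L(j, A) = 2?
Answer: 224249/90 ≈ 2491.7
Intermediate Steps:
O = -97/5 (O = -((-2*(-2)*5)*5 - 3)/5 = -((4*5)*5 - 3)/5 = -(20*5 - 3)/5 = -(100 - 3)/5 = -1/5*97 = -97/5 ≈ -19.400)
b = 587/36 (b = 32/2 + 22/72 = 32*(1/2) + 22*(1/72) = 16 + 11/36 = 587/36 ≈ 16.306)
154*b + O = 154*(587/36) - 97/5 = 45199/18 - 97/5 = 224249/90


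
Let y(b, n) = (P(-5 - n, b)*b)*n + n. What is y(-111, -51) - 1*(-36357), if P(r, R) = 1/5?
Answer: 187191/5 ≈ 37438.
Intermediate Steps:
P(r, R) = 1/5
y(b, n) = n + b*n/5 (y(b, n) = (b/5)*n + n = b*n/5 + n = n + b*n/5)
y(-111, -51) - 1*(-36357) = (1/5)*(-51)*(5 - 111) - 1*(-36357) = (1/5)*(-51)*(-106) + 36357 = 5406/5 + 36357 = 187191/5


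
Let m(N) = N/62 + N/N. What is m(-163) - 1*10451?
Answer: -648063/62 ≈ -10453.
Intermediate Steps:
m(N) = 1 + N/62 (m(N) = N*(1/62) + 1 = N/62 + 1 = 1 + N/62)
m(-163) - 1*10451 = (1 + (1/62)*(-163)) - 1*10451 = (1 - 163/62) - 10451 = -101/62 - 10451 = -648063/62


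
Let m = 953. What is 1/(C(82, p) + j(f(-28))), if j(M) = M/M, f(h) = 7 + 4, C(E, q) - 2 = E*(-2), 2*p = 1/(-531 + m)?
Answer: -1/161 ≈ -0.0062112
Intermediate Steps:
p = 1/844 (p = 1/(2*(-531 + 953)) = (½)/422 = (½)*(1/422) = 1/844 ≈ 0.0011848)
C(E, q) = 2 - 2*E (C(E, q) = 2 + E*(-2) = 2 - 2*E)
f(h) = 11
j(M) = 1
1/(C(82, p) + j(f(-28))) = 1/((2 - 2*82) + 1) = 1/((2 - 164) + 1) = 1/(-162 + 1) = 1/(-161) = -1/161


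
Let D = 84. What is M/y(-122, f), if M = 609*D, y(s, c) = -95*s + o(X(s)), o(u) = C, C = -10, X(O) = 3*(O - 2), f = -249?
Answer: 4263/965 ≈ 4.4176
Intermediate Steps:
X(O) = -6 + 3*O (X(O) = 3*(-2 + O) = -6 + 3*O)
o(u) = -10
y(s, c) = -10 - 95*s (y(s, c) = -95*s - 10 = -10 - 95*s)
M = 51156 (M = 609*84 = 51156)
M/y(-122, f) = 51156/(-10 - 95*(-122)) = 51156/(-10 + 11590) = 51156/11580 = 51156*(1/11580) = 4263/965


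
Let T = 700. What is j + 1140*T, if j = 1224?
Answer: 799224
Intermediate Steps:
j + 1140*T = 1224 + 1140*700 = 1224 + 798000 = 799224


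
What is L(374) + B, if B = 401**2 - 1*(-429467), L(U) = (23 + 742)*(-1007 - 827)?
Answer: -812742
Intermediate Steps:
L(U) = -1403010 (L(U) = 765*(-1834) = -1403010)
B = 590268 (B = 160801 + 429467 = 590268)
L(374) + B = -1403010 + 590268 = -812742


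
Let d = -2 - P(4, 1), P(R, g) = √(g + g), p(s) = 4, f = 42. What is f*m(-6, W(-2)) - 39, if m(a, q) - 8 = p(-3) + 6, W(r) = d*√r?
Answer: 717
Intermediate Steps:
P(R, g) = √2*√g (P(R, g) = √(2*g) = √2*√g)
d = -2 - √2 (d = -2 - √2*√1 = -2 - √2 ≈ -3.4142)
W(r) = √r*(-2 - √2) (W(r) = (-2 - √2)*√r = √r*(-2 - √2))
m(a, q) = 18 (m(a, q) = 8 + (4 + 6) = 8 + 10 = 18)
f*m(-6, W(-2)) - 39 = 42*18 - 39 = 756 - 39 = 717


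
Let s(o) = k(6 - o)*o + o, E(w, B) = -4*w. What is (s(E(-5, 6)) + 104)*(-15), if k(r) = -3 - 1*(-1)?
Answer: -1260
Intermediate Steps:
k(r) = -2 (k(r) = -3 + 1 = -2)
s(o) = -o (s(o) = -2*o + o = -o)
(s(E(-5, 6)) + 104)*(-15) = (-(-4)*(-5) + 104)*(-15) = (-1*20 + 104)*(-15) = (-20 + 104)*(-15) = 84*(-15) = -1260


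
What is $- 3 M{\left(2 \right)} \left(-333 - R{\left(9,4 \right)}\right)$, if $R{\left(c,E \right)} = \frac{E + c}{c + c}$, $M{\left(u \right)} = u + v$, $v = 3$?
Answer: $\frac{30035}{6} \approx 5005.8$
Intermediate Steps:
$M{\left(u \right)} = 3 + u$ ($M{\left(u \right)} = u + 3 = 3 + u$)
$R{\left(c,E \right)} = \frac{E + c}{2 c}$
$- 3 M{\left(2 \right)} \left(-333 - R{\left(9,4 \right)}\right) = - 3 \left(3 + 2\right) \left(-333 - \frac{4 + 9}{2 \cdot 9}\right) = \left(-3\right) 5 \left(-333 - \frac{1}{2} \cdot \frac{1}{9} \cdot 13\right) = - 15 \left(-333 - \frac{13}{18}\right) = \left(-15\right) \left(- \frac{6007}{18}\right) = \frac{30035}{6}$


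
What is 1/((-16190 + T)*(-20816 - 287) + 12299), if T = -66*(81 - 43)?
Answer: 1/394596193 ≈ 2.5342e-9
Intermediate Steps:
T = -2508 (T = -66*38 = -2508)
1/((-16190 + T)*(-20816 - 287) + 12299) = 1/((-16190 - 2508)*(-20816 - 287) + 12299) = 1/(-18698*(-21103) + 12299) = 1/(394583894 + 12299) = 1/394596193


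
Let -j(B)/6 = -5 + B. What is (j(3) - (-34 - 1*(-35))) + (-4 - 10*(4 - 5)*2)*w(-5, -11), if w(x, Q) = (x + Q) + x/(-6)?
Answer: -695/3 ≈ -231.67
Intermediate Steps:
w(x, Q) = Q + 5*x/6 (w(x, Q) = (Q + x) + x*(-⅙) = (Q + x) - x/6 = Q + 5*x/6)
j(B) = 30 - 6*B (j(B) = -6*(-5 + B) = 30 - 6*B)
(j(3) - (-34 - 1*(-35))) + (-4 - 10*(4 - 5)*2)*w(-5, -11) = ((30 - 6*3) - (-34 - 1*(-35))) + (-4 - 10*(4 - 5)*2)*(-11 + (⅚)*(-5)) = ((30 - 18) - (-34 + 35)) + (-4 - (-10)*2)*(-11 - 25/6) = (12 - 1*1) + (-4 - 10*(-2))*(-91/6) = (12 - 1) + (-4 + 20)*(-91/6) = 11 + 16*(-91/6) = 11 - 728/3 = -695/3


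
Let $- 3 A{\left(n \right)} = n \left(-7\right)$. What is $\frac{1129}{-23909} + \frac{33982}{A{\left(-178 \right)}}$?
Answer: $- \frac{1219416824}{14895307} \approx -81.866$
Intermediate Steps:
$A{\left(n \right)} = \frac{7 n}{3}$ ($A{\left(n \right)} = - \frac{n \left(-7\right)}{3} = - \frac{\left(-7\right) n}{3} = \frac{7 n}{3}$)
$\frac{1129}{-23909} + \frac{33982}{A{\left(-178 \right)}} = \frac{1129}{-23909} + \frac{33982}{\frac{7}{3} \left(-178\right)} = 1129 \left(- \frac{1}{23909}\right) + \frac{33982}{- \frac{1246}{3}} = - \frac{1129}{23909} + 33982 \left(- \frac{3}{1246}\right) = - \frac{1129}{23909} - \frac{50973}{623} = - \frac{1219416824}{14895307}$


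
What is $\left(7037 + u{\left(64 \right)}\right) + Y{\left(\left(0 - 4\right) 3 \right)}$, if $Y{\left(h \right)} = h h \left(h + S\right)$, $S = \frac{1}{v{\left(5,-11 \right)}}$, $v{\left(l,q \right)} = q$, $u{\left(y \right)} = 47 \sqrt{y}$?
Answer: $\frac{62391}{11} \approx 5671.9$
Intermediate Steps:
$S = - \frac{1}{11}$ ($S = \frac{1}{-11} = - \frac{1}{11} \approx -0.090909$)
$Y{\left(h \right)} = h^{2} \left(- \frac{1}{11} + h\right)$ ($Y{\left(h \right)} = h h \left(h - \frac{1}{11}\right) = h^{2} \left(- \frac{1}{11} + h\right)$)
$\left(7037 + u{\left(64 \right)}\right) + Y{\left(\left(0 - 4\right) 3 \right)} = \left(7037 + 47 \sqrt{64}\right) + \left(\left(0 - 4\right) 3\right)^{2} \left(- \frac{1}{11} + \left(0 - 4\right) 3\right) = \left(7037 + 47 \cdot 8\right) + \left(\left(-4\right) 3\right)^{2} \left(- \frac{1}{11} - 12\right) = \left(7037 + 376\right) + \left(-12\right)^{2} \left(- \frac{1}{11} - 12\right) = 7413 + 144 \left(- \frac{133}{11}\right) = 7413 - \frac{19152}{11} = \frac{62391}{11}$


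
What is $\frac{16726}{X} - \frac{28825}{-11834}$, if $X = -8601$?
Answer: $\frac{819481}{1668594} \approx 0.49112$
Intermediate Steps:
$\frac{16726}{X} - \frac{28825}{-11834} = \frac{16726}{-8601} - \frac{28825}{-11834} = 16726 \left(- \frac{1}{8601}\right) - - \frac{28825}{11834} = - \frac{16726}{8601} + \frac{28825}{11834} = \frac{819481}{1668594}$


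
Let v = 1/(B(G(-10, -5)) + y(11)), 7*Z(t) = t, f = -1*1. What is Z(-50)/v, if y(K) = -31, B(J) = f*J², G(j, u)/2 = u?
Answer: 6550/7 ≈ 935.71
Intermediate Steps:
f = -1
G(j, u) = 2*u
Z(t) = t/7
B(J) = -J²
v = -1/131 (v = 1/(-(2*(-5))² - 31) = 1/(-1*(-10)² - 31) = 1/(-1*100 - 31) = 1/(-100 - 31) = 1/(-131) = -1/131 ≈ -0.0076336)
Z(-50)/v = ((⅐)*(-50))/(-1/131) = -50/7*(-131) = 6550/7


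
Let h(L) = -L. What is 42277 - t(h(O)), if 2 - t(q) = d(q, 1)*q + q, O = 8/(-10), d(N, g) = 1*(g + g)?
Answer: 211387/5 ≈ 42277.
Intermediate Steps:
d(N, g) = 2*g (d(N, g) = 1*(2*g) = 2*g)
O = -⅘ (O = 8*(-⅒) = -⅘ ≈ -0.80000)
t(q) = 2 - 3*q (t(q) = 2 - ((2*1)*q + q) = 2 - (2*q + q) = 2 - 3*q)
42277 - t(h(O)) = 42277 - (2 - (-3)*(-4)/5) = 42277 - (2 - 3*⅘) = 42277 - (2 - 12/5) = 42277 - 1*(-⅖) = 42277 + ⅖ = 211387/5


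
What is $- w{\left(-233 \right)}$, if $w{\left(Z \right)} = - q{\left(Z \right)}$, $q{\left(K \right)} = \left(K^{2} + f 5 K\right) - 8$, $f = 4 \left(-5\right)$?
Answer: $77581$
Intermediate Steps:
$f = -20$
$q{\left(K \right)} = -8 + K^{2} - 100 K$ ($q{\left(K \right)} = \left(K^{2} + \left(-20\right) 5 K\right) - 8 = \left(K^{2} - 100 K\right) - 8 = -8 + K^{2} - 100 K$)
$w{\left(Z \right)} = 8 - Z^{2} + 100 Z$ ($w{\left(Z \right)} = - (-8 + Z^{2} - 100 Z) = 8 - Z^{2} + 100 Z$)
$- w{\left(-233 \right)} = - (8 - \left(-233\right)^{2} + 100 \left(-233\right)) = - (8 - 54289 - 23300) = \left(-1\right) \left(-77581\right) = 77581$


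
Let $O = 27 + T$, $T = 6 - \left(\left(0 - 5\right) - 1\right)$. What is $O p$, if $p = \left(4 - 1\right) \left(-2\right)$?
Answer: $-234$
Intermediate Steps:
$T = 12$ ($T = 6 - \left(-5 - 1\right) = 6 - -6 = 6 + 6 = 12$)
$p = -6$ ($p = 3 \left(-2\right) = -6$)
$O = 39$ ($O = 27 + 12 = 39$)
$O p = 39 \left(-6\right) = -234$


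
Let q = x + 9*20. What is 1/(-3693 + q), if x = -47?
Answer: -1/3560 ≈ -0.00028090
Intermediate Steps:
q = 133 (q = -47 + 9*20 = -47 + 180 = 133)
1/(-3693 + q) = 1/(-3693 + 133) = 1/(-3560) = -1/3560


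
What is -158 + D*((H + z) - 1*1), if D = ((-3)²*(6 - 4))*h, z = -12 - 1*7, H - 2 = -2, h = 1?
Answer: -518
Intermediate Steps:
H = 0 (H = 2 - 2 = 0)
z = -19 (z = -12 - 7 = -19)
D = 18 (D = ((-3)²*(6 - 4))*1 = (9*2)*1 = 18*1 = 18)
-158 + D*((H + z) - 1*1) = -158 + 18*((0 - 19) - 1*1) = -158 + 18*(-19 - 1) = -158 + 18*(-20) = -158 - 360 = -518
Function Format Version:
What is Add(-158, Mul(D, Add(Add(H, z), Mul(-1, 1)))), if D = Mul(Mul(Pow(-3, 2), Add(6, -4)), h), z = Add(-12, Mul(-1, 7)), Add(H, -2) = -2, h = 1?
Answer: -518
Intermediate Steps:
H = 0 (H = Add(2, -2) = 0)
z = -19 (z = Add(-12, -7) = -19)
D = 18 (D = Mul(Mul(Pow(-3, 2), Add(6, -4)), 1) = Mul(Mul(9, 2), 1) = Mul(18, 1) = 18)
Add(-158, Mul(D, Add(Add(H, z), Mul(-1, 1)))) = Add(-158, Mul(18, Add(Add(0, -19), Mul(-1, 1)))) = Add(-158, Mul(18, Add(-19, -1))) = Add(-158, Mul(18, -20)) = Add(-158, -360) = -518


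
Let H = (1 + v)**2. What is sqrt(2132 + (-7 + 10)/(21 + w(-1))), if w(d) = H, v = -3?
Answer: sqrt(53303)/5 ≈ 46.175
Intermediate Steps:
H = 4 (H = (1 - 3)**2 = (-2)**2 = 4)
w(d) = 4
sqrt(2132 + (-7 + 10)/(21 + w(-1))) = sqrt(2132 + (-7 + 10)/(21 + 4)) = sqrt(2132 + 3/25) = sqrt(53303/25) = sqrt(53303)/5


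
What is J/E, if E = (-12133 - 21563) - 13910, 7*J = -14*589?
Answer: 589/23803 ≈ 0.024745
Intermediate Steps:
J = -1178 (J = (-14*589)/7 = (⅐)*(-8246) = -1178)
E = -47606 (E = -33696 - 13910 = -47606)
J/E = -1178/(-47606) = -1178*(-1/47606) = 589/23803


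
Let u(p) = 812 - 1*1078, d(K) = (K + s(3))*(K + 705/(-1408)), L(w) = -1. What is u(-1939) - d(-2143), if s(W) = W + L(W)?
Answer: -6462017437/1408 ≈ -4.5895e+6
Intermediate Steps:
s(W) = -1 + W (s(W) = W - 1 = -1 + W)
d(K) = (2 + K)*(-705/1408 + K) (d(K) = (K + (-1 + 3))*(K + 705/(-1408)) = (K + 2)*(K + 705*(-1/1408)) = (2 + K)*(K - 705/1408) = (2 + K)*(-705/1408 + K))
u(p) = -266 (u(p) = 812 - 1078 = -266)
u(-1939) - d(-2143) = -266 - (-705/704 + (-2143)**2 + (2111/1408)*(-2143)) = -266 - (-705/704 + 4592449 - 4523873/1408) = -266 - 1*6461642909/1408 = -266 - 6461642909/1408 = -6462017437/1408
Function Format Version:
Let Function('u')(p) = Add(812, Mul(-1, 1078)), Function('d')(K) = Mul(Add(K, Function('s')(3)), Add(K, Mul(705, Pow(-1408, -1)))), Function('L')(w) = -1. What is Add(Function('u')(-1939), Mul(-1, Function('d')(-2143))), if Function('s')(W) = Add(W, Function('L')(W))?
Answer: Rational(-6462017437, 1408) ≈ -4.5895e+6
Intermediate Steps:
Function('s')(W) = Add(-1, W) (Function('s')(W) = Add(W, -1) = Add(-1, W))
Function('d')(K) = Mul(Add(2, K), Add(Rational(-705, 1408), K)) (Function('d')(K) = Mul(Add(K, Add(-1, 3)), Add(K, Mul(705, Pow(-1408, -1)))) = Mul(Add(K, 2), Add(K, Mul(705, Rational(-1, 1408)))) = Mul(Add(2, K), Add(K, Rational(-705, 1408))) = Mul(Add(2, K), Add(Rational(-705, 1408), K)))
Function('u')(p) = -266 (Function('u')(p) = Add(812, -1078) = -266)
Add(Function('u')(-1939), Mul(-1, Function('d')(-2143))) = Add(-266, Mul(-1, Add(Rational(-705, 704), Pow(-2143, 2), Mul(Rational(2111, 1408), -2143)))) = Add(-266, Mul(-1, Add(Rational(-705, 704), 4592449, Rational(-4523873, 1408)))) = Add(-266, Mul(-1, Rational(6461642909, 1408))) = Add(-266, Rational(-6461642909, 1408)) = Rational(-6462017437, 1408)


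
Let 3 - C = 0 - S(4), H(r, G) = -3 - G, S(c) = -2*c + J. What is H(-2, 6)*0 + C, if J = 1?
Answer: -4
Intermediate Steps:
S(c) = 1 - 2*c (S(c) = -2*c + 1 = 1 - 2*c)
C = -4 (C = 3 - (0 - (1 - 2*4)) = 3 - (0 - (1 - 8)) = 3 - (0 - 1*(-7)) = 3 - (0 + 7) = 3 - 1*7 = 3 - 7 = -4)
H(-2, 6)*0 + C = (-3 - 1*6)*0 - 4 = (-3 - 6)*0 - 4 = -9*0 - 4 = 0 - 4 = -4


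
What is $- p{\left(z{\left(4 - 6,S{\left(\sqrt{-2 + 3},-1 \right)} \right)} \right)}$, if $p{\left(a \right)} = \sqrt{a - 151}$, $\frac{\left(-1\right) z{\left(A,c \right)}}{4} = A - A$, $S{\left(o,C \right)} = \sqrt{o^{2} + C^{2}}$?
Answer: $- i \sqrt{151} \approx - 12.288 i$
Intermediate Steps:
$S{\left(o,C \right)} = \sqrt{C^{2} + o^{2}}$
$z{\left(A,c \right)} = 0$ ($z{\left(A,c \right)} = - 4 \left(A - A\right) = \left(-4\right) 0 = 0$)
$p{\left(a \right)} = \sqrt{-151 + a}$
$- p{\left(z{\left(4 - 6,S{\left(\sqrt{-2 + 3},-1 \right)} \right)} \right)} = - \sqrt{-151 + 0} = - \sqrt{-151} = - i \sqrt{151}$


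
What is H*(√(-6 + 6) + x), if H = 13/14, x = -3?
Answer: -39/14 ≈ -2.7857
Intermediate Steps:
H = 13/14 (H = 13*(1/14) = 13/14 ≈ 0.92857)
H*(√(-6 + 6) + x) = 13*(√(-6 + 6) - 3)/14 = 13*(√0 - 3)/14 = 13*(0 - 3)/14 = (13/14)*(-3) = -39/14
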